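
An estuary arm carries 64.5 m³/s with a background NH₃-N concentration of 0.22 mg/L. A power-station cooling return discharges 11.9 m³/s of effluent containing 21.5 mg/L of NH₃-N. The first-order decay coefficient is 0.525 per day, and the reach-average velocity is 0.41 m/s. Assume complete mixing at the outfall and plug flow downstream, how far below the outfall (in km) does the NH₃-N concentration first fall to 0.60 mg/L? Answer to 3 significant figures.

120 km

After mixing, C = (64.50·0.2200 + 11.90·21.50) / 76.40 = 270.0/76.40 = 3.535 mg/L.
Set 3.535·exp(−k·t) = 0.60 → t = ln(3.535/0.60)/k = 291900 s = 81.07 h.
Distance = v·t = 0.41·291900 = 119700 m = 119.7 km.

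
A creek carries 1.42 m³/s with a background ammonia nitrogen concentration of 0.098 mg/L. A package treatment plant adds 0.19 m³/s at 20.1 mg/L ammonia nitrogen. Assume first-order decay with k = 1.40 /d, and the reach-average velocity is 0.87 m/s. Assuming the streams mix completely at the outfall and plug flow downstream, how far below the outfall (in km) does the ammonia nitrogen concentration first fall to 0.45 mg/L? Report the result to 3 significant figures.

91.2 km

Mass balance: C = (1.420·0.09800 + 0.1900·20.10) / 1.610 = 3.958/1.610 = 2.458 mg/L.
Set 2.458·exp(−k·t) = 0.45 → t = ln(2.458/0.45)/k = 104800 s = 29.11 h.
Distance = v·t = 0.87·104800 = 91170 m = 91.17 km.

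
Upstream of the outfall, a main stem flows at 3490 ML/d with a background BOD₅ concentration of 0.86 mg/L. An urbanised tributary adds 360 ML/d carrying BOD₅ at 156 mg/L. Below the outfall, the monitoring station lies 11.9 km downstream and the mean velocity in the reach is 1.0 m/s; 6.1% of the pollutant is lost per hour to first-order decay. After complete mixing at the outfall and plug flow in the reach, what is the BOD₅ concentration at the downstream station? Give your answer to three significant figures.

12.5 mg/L

Mixed concentration C = ΣQC/ΣQ = (3490·0.8600 + 360.0·156.0) / 3850 = 59160/3850 = 15.37 mg/L.
Travel time t = 11.9·1000 / 1.0 = 11900 s = 3.306 h.
6.1%/h lost → k = −ln(1 − 0.061) = 0.06294 h⁻¹.
First-order decay: C = 15.37·exp(−k·t) = 15.37·0.8122 = 12.48 mg/L.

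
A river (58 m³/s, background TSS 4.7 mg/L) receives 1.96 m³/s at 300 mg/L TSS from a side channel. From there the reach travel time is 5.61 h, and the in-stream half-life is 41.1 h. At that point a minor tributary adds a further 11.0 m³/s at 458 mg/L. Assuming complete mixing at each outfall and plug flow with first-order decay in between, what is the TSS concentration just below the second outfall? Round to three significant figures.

Conservation of mass: C = (58.00·4.700 + 1.960·300.0) / 59.96 = 860.6/59.96 = 14.35 mg/L; combined flow 59.96 m³/s.
Half-life 41.1 h → k = ln 2 / 41.1 = 0.01686 h⁻¹ = 0.4048 d⁻¹.
After decay, C = 14.35 × e^(−kt) = 14.35 × 0.9097 = 13.06 mg/L.
At the second outfall, C = (59.96·13.06 + 11.00·458.0) / (59.96 + 11.00) = 82.03 mg/L.

82.0 mg/L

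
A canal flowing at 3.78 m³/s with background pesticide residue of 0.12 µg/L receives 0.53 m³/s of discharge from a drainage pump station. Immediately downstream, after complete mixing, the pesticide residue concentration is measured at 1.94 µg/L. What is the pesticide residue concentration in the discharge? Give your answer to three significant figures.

Mass balance: 3.780·0.1200 + 0.5300·Cₑ = 4.310·1.940
→ Cₑ = (4.310·1.940 − 3.780·0.1200) / 0.5300 = 14.92 µg/L.

14.9 µg/L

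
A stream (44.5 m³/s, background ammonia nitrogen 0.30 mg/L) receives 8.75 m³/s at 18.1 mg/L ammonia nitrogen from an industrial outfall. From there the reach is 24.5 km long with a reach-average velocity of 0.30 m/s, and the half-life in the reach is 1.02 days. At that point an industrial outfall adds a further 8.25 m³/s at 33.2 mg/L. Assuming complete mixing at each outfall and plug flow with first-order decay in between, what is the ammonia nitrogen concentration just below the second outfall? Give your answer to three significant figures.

Conservation of mass: C = (44.50·0.3000 + 8.750·18.10) / 53.25 = 171.7/53.25 = 3.225 mg/L; combined flow 53.25 m³/s.
Travel time t = 24.5·1000 / 0.30 = 81670 s = 22.69 h.
Half-life 1.02 d → k = ln 2 / 1.02 = 0.6796 d⁻¹.
First-order decay: C = 3.225·exp(−k·t) = 3.225·0.5261 = 1.697 mg/L.
Second outfall: C = (53.25·1.697 + 8.250·33.20)/61.50 = 5.923 mg/L.

5.92 mg/L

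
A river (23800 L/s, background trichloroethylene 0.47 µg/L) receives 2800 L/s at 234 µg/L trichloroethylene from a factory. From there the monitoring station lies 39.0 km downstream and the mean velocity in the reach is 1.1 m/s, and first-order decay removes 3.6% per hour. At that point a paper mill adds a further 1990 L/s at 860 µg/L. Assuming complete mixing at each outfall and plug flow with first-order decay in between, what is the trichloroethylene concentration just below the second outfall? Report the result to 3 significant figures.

76.1 µg/L

After mixing, C = (23800·0.4700 + 2800·234.0) / 26600 = 666400/26600 = 25.05 µg/L; combined flow 26600 L/s.
Travel time t = 39.0·1000 / 1.1 = 35450 s = 9.848 h.
3.6%/h lost → k = −ln(1 − 0.036) = 0.03666 h⁻¹.
First-order decay: C = 25.05·exp(−k·t) = 25.05·0.6969 = 17.46 µg/L.
At the second outfall, C = (26600·17.46 + 1990·860.0) / (26600 + 1990) = 76.10 µg/L.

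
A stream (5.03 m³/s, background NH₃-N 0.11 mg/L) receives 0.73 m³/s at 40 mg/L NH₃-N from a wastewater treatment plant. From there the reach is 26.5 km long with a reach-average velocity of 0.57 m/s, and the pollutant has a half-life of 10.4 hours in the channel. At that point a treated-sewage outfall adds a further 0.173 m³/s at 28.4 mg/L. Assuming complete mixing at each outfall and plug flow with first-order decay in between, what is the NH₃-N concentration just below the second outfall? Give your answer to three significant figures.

2.95 mg/L

Flow-weighted average: C = (5.030·0.1100 + 0.7300·40.00) / 5.760 = 29.75/5.760 = 5.166 mg/L; combined flow 5.760 m³/s.
Travel time t = 26.5·1000 / 0.57 = 46490 s = 12.91 h.
Half-life 10.4 h → k = ln 2 / 10.4 = 0.06665 h⁻¹ = 1.600 d⁻¹.
Decay over the reach: 5.166·exp(−kt) = 5.166·0.4229 = 2.184 mg/L.
Second outfall: C = (5.760·2.184 + 0.1730·28.40)/5.933 = 2.949 mg/L.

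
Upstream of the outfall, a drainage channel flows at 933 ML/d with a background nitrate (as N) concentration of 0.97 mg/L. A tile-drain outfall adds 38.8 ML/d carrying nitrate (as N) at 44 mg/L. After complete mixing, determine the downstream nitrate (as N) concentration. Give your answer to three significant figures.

2.69 mg/L

Mass balance: C = (933.0·0.9700 + 38.80·44.00) / 971.8 = 2612/971.8 = 2.688 mg/L.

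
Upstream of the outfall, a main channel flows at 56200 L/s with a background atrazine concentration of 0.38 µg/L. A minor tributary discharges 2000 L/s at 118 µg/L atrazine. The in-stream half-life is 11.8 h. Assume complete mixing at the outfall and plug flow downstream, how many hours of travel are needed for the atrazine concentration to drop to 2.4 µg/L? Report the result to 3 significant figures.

10.4 h

Conservation of mass: C = (56200·0.3800 + 2000·118.0) / 58200 = 257400/58200 = 4.422 µg/L.
Half-life 11.8 h → k = ln 2 / 11.8 = 0.05874 h⁻¹ = 1.410 d⁻¹.
4.422·exp(−k·t) = 2.4 → t = ln(4.422/2.4)/k = 37450 s = 10.40 h.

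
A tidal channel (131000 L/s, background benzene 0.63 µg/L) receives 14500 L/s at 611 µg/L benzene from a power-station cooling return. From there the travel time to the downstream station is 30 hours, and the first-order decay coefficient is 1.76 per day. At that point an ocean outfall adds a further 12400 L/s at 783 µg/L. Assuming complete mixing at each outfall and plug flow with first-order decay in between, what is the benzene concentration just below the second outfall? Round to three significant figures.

Flow-weighted average: C = (131000·0.6300 + 14500·611.0) / 145500 = 8942000/145500 = 61.46 µg/L; combined flow 145500 L/s.
After decay, C = 61.46 × e^(−kt) = 61.46 × 0.1108 = 6.810 µg/L.
Second outfall: C = (145500·6.810 + 12400·783.0)/157900 = 67.76 µg/L.

67.8 µg/L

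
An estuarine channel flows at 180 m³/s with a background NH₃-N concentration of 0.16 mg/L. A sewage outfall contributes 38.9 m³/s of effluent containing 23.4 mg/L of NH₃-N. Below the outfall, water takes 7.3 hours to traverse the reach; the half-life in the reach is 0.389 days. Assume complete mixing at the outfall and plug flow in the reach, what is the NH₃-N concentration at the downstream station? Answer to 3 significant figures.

Flow-weighted average: C = (180.0·0.1600 + 38.90·23.40) / 218.9 = 939.1/218.9 = 4.290 mg/L.
Half-life 0.389 d → k = ln 2 / 0.389 = 1.782 d⁻¹.
Applying C = C₀e^(−kt): 4.290 × 0.5816 = 2.495 mg/L.

2.49 mg/L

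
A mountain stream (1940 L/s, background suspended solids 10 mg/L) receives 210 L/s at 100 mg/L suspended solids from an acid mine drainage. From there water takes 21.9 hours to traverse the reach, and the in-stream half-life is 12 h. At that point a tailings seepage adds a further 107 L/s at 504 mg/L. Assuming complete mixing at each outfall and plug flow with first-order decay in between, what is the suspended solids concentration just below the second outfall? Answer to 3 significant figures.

Conservation of mass: C = (1940·10.00 + 210.0·100.0) / 2150 = 40400/2150 = 18.79 mg/L; combined flow 2150 L/s.
Half-life 12 h → k = ln 2 / 12 = 0.05776 h⁻¹ = 1.386 d⁻¹.
After decay, C = 18.79 × e^(−kt) = 18.79 × 0.2822 = 5.304 mg/L.
At the second outfall, C = (2150·5.304 + 107.0·504.0) / (2150 + 107.0) = 28.95 mg/L.

28.9 mg/L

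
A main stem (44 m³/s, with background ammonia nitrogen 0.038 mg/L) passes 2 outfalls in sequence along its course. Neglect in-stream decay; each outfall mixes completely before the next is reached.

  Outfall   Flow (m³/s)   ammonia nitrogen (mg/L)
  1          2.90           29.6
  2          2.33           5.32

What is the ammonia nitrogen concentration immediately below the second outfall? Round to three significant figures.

2.03 mg/L

Outfall 1: combined Q = 46.90 m³/s; C = (44.00·0.03800 + 2.900·29.60)/46.90 = 1.866 mg/L.
Outfall 2: combined Q = 49.23 m³/s; C = (46.90·1.866 + 2.330·5.320)/49.23 = 2.029 mg/L.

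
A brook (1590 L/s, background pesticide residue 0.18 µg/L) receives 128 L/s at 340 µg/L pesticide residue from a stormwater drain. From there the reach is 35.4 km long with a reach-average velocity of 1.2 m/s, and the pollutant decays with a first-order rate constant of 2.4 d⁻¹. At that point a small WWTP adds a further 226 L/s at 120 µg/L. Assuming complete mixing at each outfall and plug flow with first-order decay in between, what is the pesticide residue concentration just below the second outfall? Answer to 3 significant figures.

Flow-weighted average: C = (1590·0.1800 + 128.0·340.0) / 1718 = 43810/1718 = 25.50 µg/L; combined flow 1718 L/s.
Travel time t = 35.4·1000 / 1.2 = 29500 s = 8.194 h.
First-order decay: C = 25.50·exp(−k·t) = 25.50·0.4407 = 11.24 µg/L.
Second outfall: C = (1718·11.24 + 226.0·120.0)/1944 = 23.88 µg/L.

23.9 µg/L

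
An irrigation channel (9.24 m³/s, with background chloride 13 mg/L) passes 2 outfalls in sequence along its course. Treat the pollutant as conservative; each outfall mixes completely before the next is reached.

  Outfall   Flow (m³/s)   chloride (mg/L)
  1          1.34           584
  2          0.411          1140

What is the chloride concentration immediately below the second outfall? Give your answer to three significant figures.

Below outfall 1: Q → 10.58 m³/s, C = (9.240·13.00 + 1.340·584.0)/10.58 = 85.32 mg/L.
Below outfall 2: Q → 10.99 m³/s, C = (10.58·85.32 + 0.4110·1140)/10.99 = 124.8 mg/L.

125 mg/L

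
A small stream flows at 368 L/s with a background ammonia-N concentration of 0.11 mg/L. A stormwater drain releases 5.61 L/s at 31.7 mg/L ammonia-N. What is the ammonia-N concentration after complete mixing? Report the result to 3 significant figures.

0.584 mg/L

After mixing, C = (368.0·0.1100 + 5.610·31.70) / 373.6 = 218.3/373.6 = 0.5843 mg/L.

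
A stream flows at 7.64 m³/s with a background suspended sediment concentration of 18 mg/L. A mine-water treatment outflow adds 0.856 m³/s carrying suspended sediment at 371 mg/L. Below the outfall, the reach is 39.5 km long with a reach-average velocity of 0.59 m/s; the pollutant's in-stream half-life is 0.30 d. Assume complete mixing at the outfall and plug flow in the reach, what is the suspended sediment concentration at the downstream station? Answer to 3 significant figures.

After mixing, C = (7.640·18.00 + 0.8560·371.0) / 8.496 = 455.1/8.496 = 53.57 mg/L.
Travel time t = 39.5·1000 / 0.59 = 66950 s = 18.60 h.
Half-life 0.30 d → k = ln 2 / 0.30 = 2.310 d⁻¹.
First-order decay: C = 53.57·exp(−k·t) = 53.57·0.1669 = 8.940 mg/L.

8.94 mg/L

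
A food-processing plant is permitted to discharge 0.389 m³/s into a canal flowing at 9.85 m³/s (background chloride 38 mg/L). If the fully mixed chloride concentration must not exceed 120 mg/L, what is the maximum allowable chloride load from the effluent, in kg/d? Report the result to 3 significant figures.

Mass balance at the limit: 9.850·38.00 + 0.3890·Cₑ = 10.24·120 → Cₑ = 2196 mg/L.
Load = 0.3890 m³/s × 2196 g/m³ × 86 400 s/d = 73820 kg/d.

73800 kg/d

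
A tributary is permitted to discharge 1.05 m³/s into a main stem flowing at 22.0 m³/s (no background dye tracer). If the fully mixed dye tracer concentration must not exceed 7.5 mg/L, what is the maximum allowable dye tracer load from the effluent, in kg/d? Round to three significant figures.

14900 kg/d

Mass balance at the limit: 22.00·0 + 1.050·Cₑ = 23.05·7.5 → Cₑ = 164.6 mg/L.
Load = 1.050 m³/s × 164.6 g/m³ × 86 400 s/d = 14940 kg/d.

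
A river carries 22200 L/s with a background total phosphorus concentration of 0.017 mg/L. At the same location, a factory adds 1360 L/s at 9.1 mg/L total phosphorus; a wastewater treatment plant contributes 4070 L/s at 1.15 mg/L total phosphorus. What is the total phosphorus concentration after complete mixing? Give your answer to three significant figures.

Flow-weighted average: C = (22200·0.01700 + 1360·9.100 + 4070·1.150) / 27630 = 17430/27630 = 0.6310 mg/L.

0.631 mg/L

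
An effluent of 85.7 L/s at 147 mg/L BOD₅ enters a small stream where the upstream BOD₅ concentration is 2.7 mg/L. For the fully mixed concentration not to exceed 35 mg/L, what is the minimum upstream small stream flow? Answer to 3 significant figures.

297 L/s

Set C_mix = 35: (Q·2.700 + 85.70·147.0) / (Q + 85.70) = 35
→ Q = 85.70·(147.0 − 35)/(35 − 2.700) = 297.2 L/s.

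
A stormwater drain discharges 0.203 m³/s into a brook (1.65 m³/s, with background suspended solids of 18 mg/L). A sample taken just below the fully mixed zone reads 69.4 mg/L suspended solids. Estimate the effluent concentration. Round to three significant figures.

487 mg/L

Mass balance: 1.650·18.00 + 0.2030·Cₑ = 1.853·69.40
→ Cₑ = (1.853·69.40 − 1.650·18.00) / 0.2030 = 487.2 mg/L.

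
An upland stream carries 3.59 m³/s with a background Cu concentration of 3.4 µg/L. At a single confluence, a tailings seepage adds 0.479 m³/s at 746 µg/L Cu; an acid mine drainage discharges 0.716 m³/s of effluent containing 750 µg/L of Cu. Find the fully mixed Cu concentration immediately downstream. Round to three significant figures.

Mixed concentration C = ΣQC/ΣQ = (3.590·3.400 + 0.4790·746.0 + 0.7160·750.0) / 4.785 = 906.5/4.785 = 189.5 µg/L.

189 µg/L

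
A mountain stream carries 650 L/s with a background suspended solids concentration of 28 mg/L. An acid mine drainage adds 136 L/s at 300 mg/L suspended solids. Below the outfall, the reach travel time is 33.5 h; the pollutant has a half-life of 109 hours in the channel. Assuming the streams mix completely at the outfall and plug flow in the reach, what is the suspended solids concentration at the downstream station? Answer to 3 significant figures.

Conservation of mass: C = (650.0·28.00 + 136.0·300.0) / 786.0 = 59000/786.0 = 75.06 mg/L.
Half-life 109 h → k = ln 2 / 109 = 0.006359 h⁻¹ = 0.1526 d⁻¹.
Decay over the reach: 75.06·exp(−kt) = 75.06·0.8081 = 60.66 mg/L.

60.7 mg/L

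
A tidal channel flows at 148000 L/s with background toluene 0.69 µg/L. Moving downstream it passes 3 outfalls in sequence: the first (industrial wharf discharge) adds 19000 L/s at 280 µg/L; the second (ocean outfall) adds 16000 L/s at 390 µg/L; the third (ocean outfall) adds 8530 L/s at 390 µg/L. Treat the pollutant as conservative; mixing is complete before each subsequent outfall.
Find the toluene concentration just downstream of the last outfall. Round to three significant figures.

78.3 µg/L

Outfall 1: combined Q = 167000 L/s; C = (148000·0.6900 + 19000·280.0)/167000 = 32.47 µg/L.
Outfall 2: combined Q = 183000 L/s; C = (167000·32.47 + 16000·390.0)/183000 = 63.73 µg/L.
Outfall 3: combined Q = 191500 L/s; C = (183000·63.73 + 8530·390.0)/191500 = 78.26 µg/L.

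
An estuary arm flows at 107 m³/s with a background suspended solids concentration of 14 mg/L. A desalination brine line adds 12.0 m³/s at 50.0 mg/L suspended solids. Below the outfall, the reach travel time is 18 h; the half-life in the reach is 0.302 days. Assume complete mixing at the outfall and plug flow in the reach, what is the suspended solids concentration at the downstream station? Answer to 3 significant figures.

After mixing, C = (107.0·14.00 + 12.00·50.00) / 119.0 = 2098/119.0 = 17.63 mg/L.
Half-life 0.302 d → k = ln 2 / 0.302 = 2.295 d⁻¹.
Applying C = C₀e^(−kt): 17.63 × 0.1788 = 3.153 mg/L.

3.15 mg/L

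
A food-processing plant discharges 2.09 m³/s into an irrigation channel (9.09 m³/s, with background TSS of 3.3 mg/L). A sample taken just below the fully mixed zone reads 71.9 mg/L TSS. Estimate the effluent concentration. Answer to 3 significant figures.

Mass balance: 9.090·3.300 + 2.090·Cₑ = 11.18·71.90
→ Cₑ = (11.18·71.90 − 9.090·3.300) / 2.090 = 370.3 mg/L.

370 mg/L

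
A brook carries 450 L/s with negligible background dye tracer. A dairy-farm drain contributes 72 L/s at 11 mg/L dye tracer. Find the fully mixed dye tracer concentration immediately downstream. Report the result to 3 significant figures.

1.52 mg/L

Mixed concentration C = ΣQC/ΣQ = (450.0·0 + 72.00·11.00) / 522.0 = 792.0/522.0 = 1.517 mg/L.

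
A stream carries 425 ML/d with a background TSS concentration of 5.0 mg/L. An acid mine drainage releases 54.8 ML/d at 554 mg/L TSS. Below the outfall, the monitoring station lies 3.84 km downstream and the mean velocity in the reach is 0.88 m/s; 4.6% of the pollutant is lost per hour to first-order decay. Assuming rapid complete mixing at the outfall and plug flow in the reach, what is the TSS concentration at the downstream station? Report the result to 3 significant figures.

Flow-weighted average: C = (425.0·5.000 + 54.80·554.0) / 479.8 = 32480/479.8 = 67.70 mg/L.
Travel time t = 3.84·1000 / 0.88 = 4364 s = 1.212 h.
4.6%/h lost → k = −ln(1 − 0.046) = 0.04709 h⁻¹.
After decay, C = 67.70 × e^(−kt) = 67.70 × 0.9445 = 63.95 mg/L.

63.9 mg/L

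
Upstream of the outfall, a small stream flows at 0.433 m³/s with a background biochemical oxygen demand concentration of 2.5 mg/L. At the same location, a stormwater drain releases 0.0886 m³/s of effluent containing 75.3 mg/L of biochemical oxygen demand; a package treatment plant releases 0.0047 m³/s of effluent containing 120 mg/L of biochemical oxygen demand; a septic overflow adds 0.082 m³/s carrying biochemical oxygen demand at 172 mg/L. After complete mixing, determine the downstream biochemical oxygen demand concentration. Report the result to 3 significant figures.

Conservation of mass: C = (0.4330·2.500 + 0.08860·75.30 + 0.004700·120.0 + 0.08200·172.0) / 0.6083 = 22.42/0.6083 = 36.86 mg/L.

36.9 mg/L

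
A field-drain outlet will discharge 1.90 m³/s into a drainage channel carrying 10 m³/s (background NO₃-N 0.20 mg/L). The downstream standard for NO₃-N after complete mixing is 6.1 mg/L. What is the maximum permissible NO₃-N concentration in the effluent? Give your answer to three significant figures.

At the limit, (Qr·Cr + Qe·Cₑ)/(Qr + Qe) = 6.1:
Cₑ = (11.90·6.1 − 10.00·0.2000) / 1.900 = 37.15 mg/L.

37.2 mg/L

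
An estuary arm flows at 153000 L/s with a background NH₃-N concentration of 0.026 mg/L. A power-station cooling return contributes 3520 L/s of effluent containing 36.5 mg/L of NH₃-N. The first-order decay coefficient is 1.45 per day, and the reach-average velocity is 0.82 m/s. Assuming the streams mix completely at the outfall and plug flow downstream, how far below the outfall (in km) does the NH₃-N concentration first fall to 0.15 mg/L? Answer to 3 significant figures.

Flow-weighted average: C = (153000·0.02600 + 3520·36.50) / 156500 = 132500/156500 = 0.8463 mg/L.
Set 0.8463·exp(−k·t) = 0.15 → t = ln(0.8463/0.15)/k = 103100 s = 28.64 h.
Distance = v·t = 0.82·103100 = 84540 m = 84.54 km.

84.5 km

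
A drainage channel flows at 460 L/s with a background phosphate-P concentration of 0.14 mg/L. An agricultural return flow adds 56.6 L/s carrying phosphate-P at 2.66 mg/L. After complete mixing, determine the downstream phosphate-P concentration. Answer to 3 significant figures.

0.416 mg/L

Mixed concentration C = ΣQC/ΣQ = (460.0·0.1400 + 56.60·2.660) / 516.6 = 215.0/516.6 = 0.4161 mg/L.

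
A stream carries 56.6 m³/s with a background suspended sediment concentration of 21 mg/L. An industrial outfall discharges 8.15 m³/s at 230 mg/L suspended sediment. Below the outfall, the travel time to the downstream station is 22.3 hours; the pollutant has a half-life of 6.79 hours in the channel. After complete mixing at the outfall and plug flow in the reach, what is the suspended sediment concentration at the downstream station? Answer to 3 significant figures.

4.86 mg/L

Mixed concentration C = ΣQC/ΣQ = (56.60·21.00 + 8.150·230.0) / 64.75 = 3063/64.75 = 47.31 mg/L.
Half-life 6.79 h → k = ln 2 / 6.79 = 0.1021 h⁻¹ = 2.450 d⁻¹.
After decay, C = 47.31 × e^(−kt) = 47.31 × 0.1026 = 4.856 mg/L.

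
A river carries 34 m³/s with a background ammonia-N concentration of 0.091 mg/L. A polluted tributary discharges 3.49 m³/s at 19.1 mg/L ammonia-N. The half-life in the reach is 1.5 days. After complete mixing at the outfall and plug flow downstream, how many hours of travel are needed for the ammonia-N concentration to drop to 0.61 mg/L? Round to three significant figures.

Conservation of mass: C = (34.00·0.09100 + 3.490·19.10) / 37.49 = 69.75/37.49 = 1.861 mg/L.
Half-life 1.5 d → k = ln 2 / 1.5 = 0.4621 d⁻¹.
1.861·exp(−k·t) = 0.61 → t = ln(1.861/0.61)/k = 208500 s = 57.92 h.

57.9 h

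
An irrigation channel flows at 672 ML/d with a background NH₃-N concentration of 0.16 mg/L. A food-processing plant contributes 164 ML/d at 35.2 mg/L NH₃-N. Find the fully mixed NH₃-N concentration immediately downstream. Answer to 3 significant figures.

Flow-weighted average: C = (672.0·0.1600 + 164.0·35.20) / 836.0 = 5880/836.0 = 7.034 mg/L.

7.03 mg/L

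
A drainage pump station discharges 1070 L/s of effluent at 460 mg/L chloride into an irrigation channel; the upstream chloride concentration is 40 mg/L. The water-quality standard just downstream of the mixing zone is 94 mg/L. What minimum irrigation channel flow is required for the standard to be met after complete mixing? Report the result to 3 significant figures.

7250 L/s

Set C_mix = 94: (Q·40.00 + 1070·460.0) / (Q + 1070) = 94
→ Q = 1070·(460.0 − 94)/(94 − 40.00) = 7252 L/s.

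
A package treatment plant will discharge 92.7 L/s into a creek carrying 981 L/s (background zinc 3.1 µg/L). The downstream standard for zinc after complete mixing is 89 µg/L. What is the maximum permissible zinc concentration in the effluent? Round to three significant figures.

At the limit, (Qr·Cr + Qe·Cₑ)/(Qr + Qe) = 89:
Cₑ = (1074·89 − 981.0·3.100) / 92.70 = 998.0 µg/L.

998 µg/L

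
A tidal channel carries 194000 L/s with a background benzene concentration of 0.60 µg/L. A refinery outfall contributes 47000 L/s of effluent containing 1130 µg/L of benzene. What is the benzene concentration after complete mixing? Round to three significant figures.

221 µg/L

Mixed concentration C = ΣQC/ΣQ = (194000·0.6000 + 47000·1130) / 241000 = 53230000/241000 = 220.9 µg/L.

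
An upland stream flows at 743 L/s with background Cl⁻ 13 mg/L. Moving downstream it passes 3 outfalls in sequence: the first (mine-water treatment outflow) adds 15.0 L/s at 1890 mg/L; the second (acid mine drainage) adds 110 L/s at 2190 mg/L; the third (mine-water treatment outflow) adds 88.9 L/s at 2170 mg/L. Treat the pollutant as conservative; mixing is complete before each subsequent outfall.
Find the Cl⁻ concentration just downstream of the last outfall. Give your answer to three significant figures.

493 mg/L

Below outfall 1: Q → 758.0 L/s, C = (743.0·13.00 + 15.00·1890)/758.0 = 50.14 mg/L.
Below outfall 2: Q → 868.0 L/s, C = (758.0·50.14 + 110.0·2190)/868.0 = 321.3 mg/L.
Below outfall 3: Q → 956.9 L/s, C = (868.0·321.3 + 88.90·2170)/956.9 = 493.1 mg/L.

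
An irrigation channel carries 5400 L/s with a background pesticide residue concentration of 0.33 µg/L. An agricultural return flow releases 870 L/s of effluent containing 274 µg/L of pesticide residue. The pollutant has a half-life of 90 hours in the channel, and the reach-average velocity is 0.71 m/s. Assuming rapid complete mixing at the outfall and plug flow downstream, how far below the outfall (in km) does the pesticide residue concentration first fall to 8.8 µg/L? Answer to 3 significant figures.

488 km

Mixed concentration C = ΣQC/ΣQ = (5400·0.3300 + 870.0·274.0) / 6270 = 240200/6270 = 38.30 µg/L.
Half-life 90 h → k = ln 2 / 90 = 0.007702 h⁻¹ = 0.1848 d⁻¹.
Set 38.30·exp(−k·t) = 8.8 → t = ln(38.30/8.8)/k = 687500 s = 191.0 h.
Distance = v·t = 0.71·687500 = 488100 m = 488.1 km.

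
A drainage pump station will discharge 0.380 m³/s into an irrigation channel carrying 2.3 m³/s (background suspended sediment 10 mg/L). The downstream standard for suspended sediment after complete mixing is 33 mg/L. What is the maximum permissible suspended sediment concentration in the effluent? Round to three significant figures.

At the limit, (Qr·Cr + Qe·Cₑ)/(Qr + Qe) = 33:
Cₑ = (2.680·33 − 2.300·10.00) / 0.3800 = 172.2 mg/L.

172 mg/L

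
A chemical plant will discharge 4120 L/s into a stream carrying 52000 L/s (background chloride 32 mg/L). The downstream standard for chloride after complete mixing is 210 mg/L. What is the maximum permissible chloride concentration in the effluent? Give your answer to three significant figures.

2460 mg/L

At the limit, (Qr·Cr + Qe·Cₑ)/(Qr + Qe) = 210:
Cₑ = (56120·210 − 52000·32.00) / 4120 = 2457 mg/L.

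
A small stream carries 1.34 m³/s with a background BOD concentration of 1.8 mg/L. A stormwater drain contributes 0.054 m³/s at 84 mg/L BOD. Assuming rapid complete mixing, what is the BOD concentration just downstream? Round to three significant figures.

Flow-weighted average: C = (1.340·1.800 + 0.05400·84.00) / 1.394 = 6.948/1.394 = 4.984 mg/L.

4.98 mg/L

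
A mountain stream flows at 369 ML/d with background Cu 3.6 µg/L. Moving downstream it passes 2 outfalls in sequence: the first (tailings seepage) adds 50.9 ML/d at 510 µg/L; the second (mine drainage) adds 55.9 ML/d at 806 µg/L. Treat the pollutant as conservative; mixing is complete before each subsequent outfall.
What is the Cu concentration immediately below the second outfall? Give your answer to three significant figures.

152 µg/L

Outfall 1: combined Q = 419.9 ML/d; C = (369.0·3.600 + 50.90·510.0)/419.9 = 64.99 µg/L.
Outfall 2: combined Q = 475.8 ML/d; C = (419.9·64.99 + 55.90·806.0)/475.8 = 152.0 µg/L.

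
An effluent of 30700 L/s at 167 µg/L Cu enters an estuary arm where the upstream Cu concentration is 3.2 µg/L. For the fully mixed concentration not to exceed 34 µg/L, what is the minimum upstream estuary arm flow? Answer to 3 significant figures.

133000 L/s

Set C_mix = 34: (Q·3.200 + 30700·167.0) / (Q + 30700) = 34
→ Q = 30700·(167.0 − 34)/(34 − 3.200) = 132600 L/s.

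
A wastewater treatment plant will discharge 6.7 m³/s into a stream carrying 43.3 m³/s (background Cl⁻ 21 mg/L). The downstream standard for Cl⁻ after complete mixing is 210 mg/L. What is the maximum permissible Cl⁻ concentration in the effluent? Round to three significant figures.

1430 mg/L

At the limit, (Qr·Cr + Qe·Cₑ)/(Qr + Qe) = 210:
Cₑ = (50.00·210 − 43.30·21.00) / 6.700 = 1431 mg/L.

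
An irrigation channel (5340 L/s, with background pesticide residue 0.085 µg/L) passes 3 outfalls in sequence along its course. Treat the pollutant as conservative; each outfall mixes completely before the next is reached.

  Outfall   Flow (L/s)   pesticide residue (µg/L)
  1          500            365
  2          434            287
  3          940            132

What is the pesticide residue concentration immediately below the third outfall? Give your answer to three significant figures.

Below outfall 1: Q → 5840 L/s, C = (5340·0.08500 + 500.0·365.0)/5840 = 31.33 µg/L.
Below outfall 2: Q → 6274 L/s, C = (5840·31.33 + 434.0·287.0)/6274 = 49.01 µg/L.
Below outfall 3: Q → 7214 L/s, C = (6274·49.01 + 940.0·132.0)/7214 = 59.83 µg/L.

59.8 µg/L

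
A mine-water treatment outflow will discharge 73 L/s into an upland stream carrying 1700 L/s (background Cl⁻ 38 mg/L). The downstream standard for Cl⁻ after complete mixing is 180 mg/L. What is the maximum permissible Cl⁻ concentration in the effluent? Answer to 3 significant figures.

At the limit, (Qr·Cr + Qe·Cₑ)/(Qr + Qe) = 180:
Cₑ = (1773·180 − 1700·38.00) / 73.00 = 3487 mg/L.

3490 mg/L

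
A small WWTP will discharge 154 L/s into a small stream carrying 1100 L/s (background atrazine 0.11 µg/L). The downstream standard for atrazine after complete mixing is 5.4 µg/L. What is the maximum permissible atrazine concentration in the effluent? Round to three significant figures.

At the limit, (Qr·Cr + Qe·Cₑ)/(Qr + Qe) = 5.4:
Cₑ = (1254·5.4 − 1100·0.1100) / 154.0 = 43.19 µg/L.

43.2 µg/L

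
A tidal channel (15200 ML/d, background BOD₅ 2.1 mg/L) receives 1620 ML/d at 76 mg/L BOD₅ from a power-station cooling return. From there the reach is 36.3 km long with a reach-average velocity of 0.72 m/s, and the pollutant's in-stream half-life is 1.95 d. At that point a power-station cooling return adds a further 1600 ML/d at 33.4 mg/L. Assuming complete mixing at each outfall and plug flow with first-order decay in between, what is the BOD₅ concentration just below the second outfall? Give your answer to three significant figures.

After mixing, C = (15200·2.100 + 1620·76.00) / 16820 = 155000/16820 = 9.218 mg/L; combined flow 16820 ML/d.
Travel time t = 36.3·1000 / 0.72 = 50420 s = 14.00 h.
Half-life 1.95 d → k = ln 2 / 1.95 = 0.3555 d⁻¹.
Applying C = C₀e^(−kt): 9.218 × 0.8127 = 7.491 mg/L.
Second outfall: C = (16820·7.491 + 1600·33.40)/18420 = 9.741 mg/L.

9.74 mg/L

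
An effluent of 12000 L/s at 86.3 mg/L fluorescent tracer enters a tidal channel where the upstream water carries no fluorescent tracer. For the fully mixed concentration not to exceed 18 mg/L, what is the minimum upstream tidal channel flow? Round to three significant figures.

Set C_mix = 18: (Q·0 + 12000·86.30) / (Q + 12000) = 18
→ Q = 12000·(86.30 − 18)/(18 − 0) = 45530 L/s.

45500 L/s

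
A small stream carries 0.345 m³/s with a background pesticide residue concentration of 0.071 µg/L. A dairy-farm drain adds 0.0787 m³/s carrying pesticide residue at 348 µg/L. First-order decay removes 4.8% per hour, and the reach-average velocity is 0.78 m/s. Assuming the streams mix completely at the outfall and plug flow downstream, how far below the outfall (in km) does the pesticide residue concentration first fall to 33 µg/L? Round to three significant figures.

Mass balance: C = (0.3450·0.07100 + 0.07870·348.0) / 0.4237 = 27.41/0.4237 = 64.70 µg/L.
4.8%/h lost → k = −ln(1 − 0.048) = 0.04919 h⁻¹.
Set 64.70·exp(−k·t) = 33 → t = ln(64.70/33)/k = 49270 s = 13.69 h.
Distance = v·t = 0.78·49270 = 38430 m = 38.43 km.

38.4 km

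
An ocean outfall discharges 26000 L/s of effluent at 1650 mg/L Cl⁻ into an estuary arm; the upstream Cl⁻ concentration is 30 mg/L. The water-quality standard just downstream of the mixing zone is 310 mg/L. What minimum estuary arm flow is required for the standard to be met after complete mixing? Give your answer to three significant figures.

Set C_mix = 310: (Q·30.00 + 26000·1650) / (Q + 26000) = 310
→ Q = 26000·(1650 − 310)/(310 − 30.00) = 124400 L/s.

124000 L/s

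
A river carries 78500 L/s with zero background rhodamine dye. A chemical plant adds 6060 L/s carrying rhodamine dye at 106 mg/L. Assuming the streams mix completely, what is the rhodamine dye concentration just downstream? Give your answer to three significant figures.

Mass balance: C = (78500·0 + 6060·106.0) / 84560 = 642400/84560 = 7.596 mg/L.

7.60 mg/L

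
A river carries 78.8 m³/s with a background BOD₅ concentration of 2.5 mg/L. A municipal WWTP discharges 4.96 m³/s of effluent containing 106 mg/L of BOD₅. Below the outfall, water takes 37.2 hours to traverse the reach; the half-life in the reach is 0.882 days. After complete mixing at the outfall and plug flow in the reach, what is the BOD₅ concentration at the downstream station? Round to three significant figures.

After mixing, C = (78.80·2.500 + 4.960·106.0) / 83.76 = 722.8/83.76 = 8.629 mg/L.
Half-life 0.882 d → k = ln 2 / 0.882 = 0.7859 d⁻¹.
Applying C = C₀e^(−kt): 8.629 × 0.2958 = 2.552 mg/L.

2.55 mg/L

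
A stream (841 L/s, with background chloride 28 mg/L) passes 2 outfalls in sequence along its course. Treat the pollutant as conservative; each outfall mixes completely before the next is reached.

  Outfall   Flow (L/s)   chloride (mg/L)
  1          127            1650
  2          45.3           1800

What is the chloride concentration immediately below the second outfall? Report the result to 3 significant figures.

311 mg/L

After outfall 1: Q = 841.0 + 127.0 = 968.0 L/s; C = (841.0·28.00 + 127.0·1650)/968.0 = 240.8 mg/L.
After outfall 2: Q = 968.0 + 45.30 = 1013 L/s; C = (968.0·240.8 + 45.30·1800)/1013 = 310.5 mg/L.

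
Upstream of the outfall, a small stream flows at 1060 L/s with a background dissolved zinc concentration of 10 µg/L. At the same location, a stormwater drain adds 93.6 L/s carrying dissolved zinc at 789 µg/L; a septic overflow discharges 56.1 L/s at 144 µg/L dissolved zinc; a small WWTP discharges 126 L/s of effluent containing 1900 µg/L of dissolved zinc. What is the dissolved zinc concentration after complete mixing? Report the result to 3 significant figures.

249 µg/L

Flow-weighted average: C = (1060·10.00 + 93.60·789.0 + 56.10·144.0 + 126.0·1900) / 1336 = 331900/1336 = 248.5 µg/L.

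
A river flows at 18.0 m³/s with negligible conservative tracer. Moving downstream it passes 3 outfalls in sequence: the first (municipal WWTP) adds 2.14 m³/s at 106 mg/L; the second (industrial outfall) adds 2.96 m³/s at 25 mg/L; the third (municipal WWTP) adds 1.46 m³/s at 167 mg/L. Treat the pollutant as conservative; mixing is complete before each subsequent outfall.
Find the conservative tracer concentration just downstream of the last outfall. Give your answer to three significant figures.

22.2 mg/L

Outfall 1: combined Q = 20.14 m³/s; C = (18.00·0 + 2.140·106.0)/20.14 = 11.26 mg/L.
Outfall 2: combined Q = 23.10 m³/s; C = (20.14·11.26 + 2.960·25.00)/23.10 = 13.02 mg/L.
Outfall 3: combined Q = 24.56 m³/s; C = (23.10·13.02 + 1.460·167.0)/24.56 = 22.18 mg/L.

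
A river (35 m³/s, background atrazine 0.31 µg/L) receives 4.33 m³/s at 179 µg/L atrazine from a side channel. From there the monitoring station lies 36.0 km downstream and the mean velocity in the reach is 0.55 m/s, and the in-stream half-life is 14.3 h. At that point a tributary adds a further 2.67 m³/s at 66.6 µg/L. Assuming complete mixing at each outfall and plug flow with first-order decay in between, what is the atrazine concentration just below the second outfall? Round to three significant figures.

12.0 µg/L

Mass balance: C = (35.00·0.3100 + 4.330·179.0) / 39.33 = 785.9/39.33 = 19.98 µg/L; combined flow 39.33 m³/s.
Travel time t = 36.0·1000 / 0.55 = 65450 s = 18.18 h.
Half-life 14.3 h → k = ln 2 / 14.3 = 0.04847 h⁻¹ = 1.163 d⁻¹.
First-order decay: C = 19.98·exp(−k·t) = 19.98·0.4142 = 8.278 µg/L.
Second outfall: C = (39.33·8.278 + 2.670·66.60)/42.00 = 11.99 µg/L.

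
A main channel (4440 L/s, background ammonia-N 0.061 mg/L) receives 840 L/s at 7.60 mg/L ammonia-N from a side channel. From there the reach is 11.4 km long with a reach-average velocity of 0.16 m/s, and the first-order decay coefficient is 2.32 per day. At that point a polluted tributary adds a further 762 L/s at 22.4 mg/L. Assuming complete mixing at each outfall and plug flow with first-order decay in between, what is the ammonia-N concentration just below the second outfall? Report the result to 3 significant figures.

Mass balance: C = (4440·0.06100 + 840.0·7.600) / 5280 = 6655/5280 = 1.260 mg/L; combined flow 5280 L/s.
Travel time t = 11.4·1000 / 0.16 = 71250 s = 19.79 h.
After decay, C = 1.260 × e^(−kt) = 1.260 × 0.1476 = 0.1860 mg/L.
Second outfall: C = (5280·0.1860 + 762.0·22.40)/6042 = 2.988 mg/L.

2.99 mg/L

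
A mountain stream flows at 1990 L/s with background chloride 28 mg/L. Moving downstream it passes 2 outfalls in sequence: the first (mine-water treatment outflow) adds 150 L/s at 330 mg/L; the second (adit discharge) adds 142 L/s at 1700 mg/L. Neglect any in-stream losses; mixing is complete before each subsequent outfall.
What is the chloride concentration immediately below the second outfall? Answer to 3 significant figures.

152 mg/L

Below outfall 1: Q → 2140 L/s, C = (1990·28.00 + 150.0·330.0)/2140 = 49.17 mg/L.
Below outfall 2: Q → 2282 L/s, C = (2140·49.17 + 142.0·1700)/2282 = 151.9 mg/L.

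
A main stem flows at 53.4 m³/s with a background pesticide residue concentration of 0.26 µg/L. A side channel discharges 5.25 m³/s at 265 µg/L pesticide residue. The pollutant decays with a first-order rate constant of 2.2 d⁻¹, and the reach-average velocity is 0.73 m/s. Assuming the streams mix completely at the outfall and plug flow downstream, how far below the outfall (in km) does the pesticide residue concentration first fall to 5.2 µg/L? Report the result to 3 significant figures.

Mass balance: C = (53.40·0.2600 + 5.250·265.0) / 58.65 = 1405/58.65 = 23.96 µg/L.
Set 23.96·exp(−k·t) = 5.2 → t = ln(23.96/5.2)/k = 59990 s = 16.67 h.
Distance = v·t = 0.73·59990 = 43800 m = 43.80 km.

43.8 km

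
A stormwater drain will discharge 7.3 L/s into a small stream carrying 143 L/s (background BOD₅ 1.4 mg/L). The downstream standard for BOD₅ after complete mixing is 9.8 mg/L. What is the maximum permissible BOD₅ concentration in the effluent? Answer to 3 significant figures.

At the limit, (Qr·Cr + Qe·Cₑ)/(Qr + Qe) = 9.8:
Cₑ = (150.3·9.8 − 143.0·1.400) / 7.300 = 174.3 mg/L.

174 mg/L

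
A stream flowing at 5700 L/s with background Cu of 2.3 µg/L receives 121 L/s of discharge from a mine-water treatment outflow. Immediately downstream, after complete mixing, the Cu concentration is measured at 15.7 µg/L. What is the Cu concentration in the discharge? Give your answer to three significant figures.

647 µg/L

Mass balance: 5700·2.300 + 121.0·Cₑ = 5821·15.70
→ Cₑ = (5821·15.70 − 5700·2.300) / 121.0 = 646.9 µg/L.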